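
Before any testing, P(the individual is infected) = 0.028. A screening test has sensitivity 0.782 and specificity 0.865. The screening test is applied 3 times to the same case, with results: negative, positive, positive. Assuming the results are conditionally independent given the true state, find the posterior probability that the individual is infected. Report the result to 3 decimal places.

Let H be the event that the individual is infected; start with P(H) = 0.028. P('positive'|H) = 0.782, P('positive'|¬H) = 0.135.
Update on result 1 ('negative'): P(H) ← 0.218·0.0280 / (0.218·0.0280 + 0.865·0.9720) = 0.0061040/0.84688 = 0.0072.
Update on result 2 ('positive'): P(H) ← 0.782·0.0072 / (0.782·0.0072 + 0.135·0.9928) = 0.0056363/0.13966 = 0.0404.
Update on result 3 ('positive'): P(H) ← 0.782·0.0404 / (0.782·0.0404 + 0.135·0.9596) = 0.031559/0.16111 = 0.1959.

Posterior P(H) ≈ 0.196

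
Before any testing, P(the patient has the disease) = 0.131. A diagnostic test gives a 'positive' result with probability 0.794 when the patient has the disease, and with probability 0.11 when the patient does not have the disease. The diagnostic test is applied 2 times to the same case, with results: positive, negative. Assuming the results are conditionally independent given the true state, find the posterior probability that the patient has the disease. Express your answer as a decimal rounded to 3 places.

Posterior P(H) ≈ 0.201

Let H be the event that the patient has the disease; start with P(H) = 0.131. P('positive'|H) = 0.794, P('positive'|¬H) = 0.11.
Update on result 1 ('positive'): P(H) ← 0.794·0.1310 / (0.794·0.1310 + 0.11·0.8690) = 0.10401/0.19960 = 0.5211.
Update on result 2 ('negative'): P(H) ← 0.206·0.5211 / (0.206·0.5211 + 0.89·0.4789) = 0.10735/0.53357 = 0.2012.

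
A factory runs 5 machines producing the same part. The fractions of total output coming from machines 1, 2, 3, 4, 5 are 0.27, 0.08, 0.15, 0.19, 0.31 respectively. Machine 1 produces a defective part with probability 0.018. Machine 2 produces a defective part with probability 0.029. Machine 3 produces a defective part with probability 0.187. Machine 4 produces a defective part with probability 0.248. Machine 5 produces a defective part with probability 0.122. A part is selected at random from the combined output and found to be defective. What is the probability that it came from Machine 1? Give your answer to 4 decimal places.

Posterior probability ≈ 0.0404

P(defective|M1) = 0.018; P(defective|M2) = 0.029; P(defective|M3) = 0.187; P(defective|M4) = 0.248; P(defective|M5) = 0.122.
Prior × likelihood for each source: 0.27·0.018=0.004860, 0.08·0.029=0.002320, 0.15·0.187=0.02805, 0.19·0.248=0.04712, 0.31·0.122=0.03782. Summing gives P(defective) = 0.12017.
P(Machine 1 | defective) = 0.004860 / 0.12017 = 0.0404.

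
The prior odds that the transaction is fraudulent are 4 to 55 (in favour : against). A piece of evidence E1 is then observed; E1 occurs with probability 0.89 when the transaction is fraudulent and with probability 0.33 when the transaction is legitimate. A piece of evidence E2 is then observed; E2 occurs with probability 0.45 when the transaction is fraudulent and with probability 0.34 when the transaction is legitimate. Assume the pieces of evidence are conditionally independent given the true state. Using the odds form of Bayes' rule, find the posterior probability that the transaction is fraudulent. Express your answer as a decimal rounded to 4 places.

Prior odds = 4/55 = 0.072727. In log-odds, ln(0.072727) = -2.6210.
Add log likelihood ratios: ln(2.6970) + ln(1.3235) = 1.2724.
Posterior log-odds = -1.3486, so posterior odds = exp(-1.3486) = 0.25960. Converting, P(H|E) = 0.25960/1.2596 = 0.2061.

Posterior probability ≈ 0.2061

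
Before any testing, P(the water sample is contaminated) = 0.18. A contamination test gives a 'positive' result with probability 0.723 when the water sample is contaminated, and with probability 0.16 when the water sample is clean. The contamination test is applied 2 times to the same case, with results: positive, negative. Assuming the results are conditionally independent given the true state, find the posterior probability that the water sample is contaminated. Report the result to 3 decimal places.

Let H be the event that the water sample is contaminated; start with P(H) = 0.18. P('positive'|H) = 0.723, P('positive'|¬H) = 0.16.
Update on result 1 ('positive'): P(H) ← 0.723·0.1800 / (0.723·0.1800 + 0.16·0.8200) = 0.13014/0.26134 = 0.4980.
Update on result 2 ('negative'): P(H) ← 0.277·0.4980 / (0.277·0.4980 + 0.84·0.5020) = 0.13794/0.55964 = 0.2465.

Posterior P(H) ≈ 0.246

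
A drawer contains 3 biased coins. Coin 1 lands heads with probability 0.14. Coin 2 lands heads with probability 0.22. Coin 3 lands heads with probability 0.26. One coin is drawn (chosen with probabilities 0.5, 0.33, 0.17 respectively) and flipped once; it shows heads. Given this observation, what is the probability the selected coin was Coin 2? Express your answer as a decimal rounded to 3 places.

Posterior probability ≈ 0.389

Tabulate prior·likelihood by source: [1] prior 0.5, lik 0.14, product 0.07000; [2] prior 0.33, lik 0.22, product 0.07260; [3] prior 0.17, lik 0.26, product 0.04420.
Normalizing constant = 0.18680; the posterior for Coin 2 is its product over the sum, 0.07260/0.18680 = 0.389.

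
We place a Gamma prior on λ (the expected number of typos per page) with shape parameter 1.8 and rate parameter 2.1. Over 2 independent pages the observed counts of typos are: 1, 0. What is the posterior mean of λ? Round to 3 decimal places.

Posterior mean ≈ 0.683

Total count ∑xᵢ = 1 over n = 2 pages.
Gamma is conjugate to the Poisson likelihood: posterior is Gamma(shape = 1.8+1 = 2.8, rate = 2.1+2 = 4.1).
E[λ | data] = 2.8/4.1 = 0.683.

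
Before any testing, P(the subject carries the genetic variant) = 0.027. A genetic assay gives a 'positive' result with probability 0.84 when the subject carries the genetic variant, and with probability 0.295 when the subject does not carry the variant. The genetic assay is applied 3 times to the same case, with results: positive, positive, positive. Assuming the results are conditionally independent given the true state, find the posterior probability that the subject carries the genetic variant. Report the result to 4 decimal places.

Posterior P(H) ≈ 0.3905

Let H be the event that the subject carries the genetic variant; start with P(H) = 0.027. P('positive'|H) = 0.84, P('positive'|¬H) = 0.295.
Update on result 1 ('positive'): P(H) ← 0.84·0.0270 / (0.84·0.0270 + 0.295·0.9730) = 0.022680/0.30971 = 0.0732.
Update on result 2 ('positive'): P(H) ← 0.84·0.0732 / (0.84·0.0732 + 0.295·0.9268) = 0.061512/0.33491 = 0.1837.
Update on result 3 ('positive'): P(H) ← 0.84·0.1837 / (0.84·0.1837 + 0.295·0.8163) = 0.15428/0.39510 = 0.3905.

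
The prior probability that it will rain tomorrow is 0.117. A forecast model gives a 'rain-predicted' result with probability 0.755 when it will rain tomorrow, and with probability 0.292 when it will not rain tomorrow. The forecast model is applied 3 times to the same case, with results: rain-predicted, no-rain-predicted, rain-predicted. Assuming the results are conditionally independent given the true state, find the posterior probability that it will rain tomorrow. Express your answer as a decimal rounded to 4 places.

Posterior P(H) ≈ 0.2346

With H the event that it will rain tomorrow, the joint likelihood of the observed sequence is P(data|H) = 0.755·0.245·0.755 = 0.13966 and P(data|¬H) = 0.292·0.708·0.292 = 0.060367.
Bayes: P(H|data) = 0.117·0.13966 / (0.117·0.13966 + 0.883·0.060367) = 0.016340/0.069644 = 0.2346.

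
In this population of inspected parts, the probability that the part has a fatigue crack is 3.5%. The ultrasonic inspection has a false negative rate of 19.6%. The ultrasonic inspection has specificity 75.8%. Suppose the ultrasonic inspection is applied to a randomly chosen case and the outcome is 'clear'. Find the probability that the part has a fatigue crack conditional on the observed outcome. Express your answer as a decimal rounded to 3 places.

Write H for 'the part has a fatigue crack'. Prior odds H:¬H = 0.035/0.965 = 0.036269. For the 'clear' outcome, the likelihood ratio is 0.196/0.758 = 0.25858.
Posterior odds = 0.036269 × 0.25858 = 0.0093784, so P(H|E) = 0.0093784/(1+0.0093784) = 0.009.

P(H | E) ≈ 0.009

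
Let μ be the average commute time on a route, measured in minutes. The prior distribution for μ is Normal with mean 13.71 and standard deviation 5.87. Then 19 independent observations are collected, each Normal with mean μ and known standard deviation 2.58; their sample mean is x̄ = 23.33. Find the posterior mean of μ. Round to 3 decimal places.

Prior precision 1/τ₀² = 1/5.87² = 0.0290218; data precision n/σ² = 19/2.58² = 2.85440.
Posterior precision = 0.0290218 + 2.85440 = 2.88342.
Posterior mean = (0.0290218·13.71 + 2.85440·23.33) / 2.88342 = 23.233.

Posterior mean ≈ 23.233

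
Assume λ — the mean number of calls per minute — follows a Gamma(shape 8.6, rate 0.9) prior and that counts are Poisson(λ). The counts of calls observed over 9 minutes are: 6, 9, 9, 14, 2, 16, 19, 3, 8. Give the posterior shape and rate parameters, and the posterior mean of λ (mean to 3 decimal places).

Posterior: Gamma(shape=94.6, rate=9.9); mean ≈ 9.556

The Poisson likelihood adds the total count to the shape and the number of exposure periods to the rate. Here ∑xᵢ = 86 and n = 9, so shape 8.6→94.6 and rate 0.9→9.9.
Posterior mean = shape/rate = 94.6/9.9 = 9.556.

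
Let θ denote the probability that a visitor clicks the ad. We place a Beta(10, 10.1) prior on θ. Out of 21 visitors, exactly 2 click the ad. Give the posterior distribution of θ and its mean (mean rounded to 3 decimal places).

The binomial likelihood is conjugate to the Beta prior: with 2 successes and 19 failures, the posterior is Beta(10+2, 10.1+19) = Beta(12, 29.1).
E[θ | data] = 12/(12+29.1) = 0.292.

Posterior: Beta(12, 29.1); mean ≈ 0.292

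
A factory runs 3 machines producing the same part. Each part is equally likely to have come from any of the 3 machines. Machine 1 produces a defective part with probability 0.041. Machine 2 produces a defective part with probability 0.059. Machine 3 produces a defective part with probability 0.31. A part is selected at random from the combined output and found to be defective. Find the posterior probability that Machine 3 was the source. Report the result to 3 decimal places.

Posterior probability ≈ 0.756

Tabulate prior·likelihood by source: [1] prior 0.333333, lik 0.041, product 0.01367; [2] prior 0.333333, lik 0.059, product 0.01967; [3] prior 0.333333, lik 0.31, product 0.1033.
Normalizing constant = 0.13667; the posterior for Machine 3 is its product over the sum, 0.1033/0.13667 = 0.756.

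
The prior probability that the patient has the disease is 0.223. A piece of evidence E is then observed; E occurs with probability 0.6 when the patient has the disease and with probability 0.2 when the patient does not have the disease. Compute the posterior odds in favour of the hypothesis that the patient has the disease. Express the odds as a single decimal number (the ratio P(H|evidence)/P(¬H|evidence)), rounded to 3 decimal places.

Posterior odds ≈ 0.861

Prior odds = 0.223/(1−0.223) = 0.28700.
Likelihood ratio for E = 0.6/0.2 = 3.0000.
Posterior odds = prior odds × LR = 0.86100.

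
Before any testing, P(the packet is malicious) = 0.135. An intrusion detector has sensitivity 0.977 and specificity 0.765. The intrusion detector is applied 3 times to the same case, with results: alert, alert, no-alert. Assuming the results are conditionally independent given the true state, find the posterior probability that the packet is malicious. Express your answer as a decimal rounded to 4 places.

With H the event that the packet is malicious, the joint likelihood of the observed sequence is P(data|H) = 0.977·0.977·0.023 = 0.021954 and P(data|¬H) = 0.235·0.235·0.765 = 0.042247.
Bayes: P(H|data) = 0.135·0.021954 / (0.135·0.021954 + 0.865·0.042247) = 0.0029638/0.039508 = 0.0750.

Posterior P(H) ≈ 0.0750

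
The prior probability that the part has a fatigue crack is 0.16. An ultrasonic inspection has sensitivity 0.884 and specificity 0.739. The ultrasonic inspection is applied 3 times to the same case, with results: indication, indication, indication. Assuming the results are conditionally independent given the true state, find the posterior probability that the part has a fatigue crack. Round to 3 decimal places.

Let H be the event that the part has a fatigue crack; start with P(H) = 0.16. P('indication'|H) = 0.884, P('indication'|¬H) = 0.261.
Update on result 1 ('indication'): P(H) ← 0.884·0.1600 / (0.884·0.1600 + 0.261·0.8400) = 0.14144/0.36068 = 0.3921.
Update on result 2 ('indication'): P(H) ← 0.884·0.3921 / (0.884·0.3921 + 0.261·0.6079) = 0.34666/0.50531 = 0.6860.
Update on result 3 ('indication'): P(H) ← 0.884·0.6860 / (0.884·0.6860 + 0.261·0.3140) = 0.60645/0.68840 = 0.8810.

Posterior P(H) ≈ 0.881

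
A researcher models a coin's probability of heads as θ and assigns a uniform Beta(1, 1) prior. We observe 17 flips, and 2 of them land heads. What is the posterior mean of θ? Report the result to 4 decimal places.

Posterior mean ≈ 0.1579

Observing 2 successes and 15 failures updates Beta(1, 1) by adding the success and failure counts to the two shape parameters: α = 1+2 = 3, β = 1+15 = 16.
Posterior mean = α/(α+β) = 3/19 = 0.1579.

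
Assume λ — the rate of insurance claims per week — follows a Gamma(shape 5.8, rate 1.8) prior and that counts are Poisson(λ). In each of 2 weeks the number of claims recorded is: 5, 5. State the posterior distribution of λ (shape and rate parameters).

The Poisson likelihood adds the total count to the shape and the number of exposure periods to the rate. Here ∑xᵢ = 10 and n = 2, so shape 5.8→15.8 and rate 1.8→3.8.

Posterior: Gamma(shape=15.8, rate=3.8)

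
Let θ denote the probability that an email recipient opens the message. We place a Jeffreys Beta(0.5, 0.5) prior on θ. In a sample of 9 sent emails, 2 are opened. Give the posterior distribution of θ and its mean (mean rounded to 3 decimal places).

The binomial likelihood is conjugate to the Beta prior: with 2 successes and 7 failures, the posterior is Beta(0.5+2, 0.5+7) = Beta(2.5, 7.5).
Posterior mean = α/(α+β) = 2.5/10 = 0.250.

Posterior: Beta(2.5, 7.5); mean ≈ 0.250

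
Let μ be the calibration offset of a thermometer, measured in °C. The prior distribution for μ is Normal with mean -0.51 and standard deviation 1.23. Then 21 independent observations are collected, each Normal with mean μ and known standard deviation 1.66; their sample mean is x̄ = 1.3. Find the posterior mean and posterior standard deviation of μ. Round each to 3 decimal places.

Prior precision 1/τ₀² = 1/1.23² = 0.660982; data precision n/σ² = 21/1.66² = 7.62084.
Posterior precision = 0.660982 + 7.62084 = 8.28183, giving posterior SD = 1/√8.28183 = 0.347.
Posterior mean = (0.660982·-0.51 + 7.62084·1.3) / 8.28183 = 1.156.

Posterior mean ≈ 1.156; posterior SD ≈ 0.347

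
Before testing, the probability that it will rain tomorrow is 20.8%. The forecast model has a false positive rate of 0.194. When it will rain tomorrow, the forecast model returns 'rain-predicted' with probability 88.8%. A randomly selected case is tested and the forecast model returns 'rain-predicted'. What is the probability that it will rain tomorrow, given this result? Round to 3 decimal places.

P(H | E) ≈ 0.546

Write H for 'it will rain tomorrow'. Prior odds H:¬H = 0.208/0.792 = 0.26263. For the 'rain-predicted' outcome, the likelihood ratio is 0.888/0.194 = 4.5773.
Posterior odds = 0.26263 × 4.5773 = 1.2021, so P(H|E) = 1.2021/(1+1.2021) = 0.546.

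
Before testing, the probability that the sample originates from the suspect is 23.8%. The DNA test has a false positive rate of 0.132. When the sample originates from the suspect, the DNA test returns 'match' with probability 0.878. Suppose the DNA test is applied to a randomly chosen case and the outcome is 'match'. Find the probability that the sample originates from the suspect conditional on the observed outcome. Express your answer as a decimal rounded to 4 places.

P(H | E) ≈ 0.6751

Let H be the event that the sample originates from the suspect. P(H) = 0.238, so P(¬H) = 0.762. With E the 'match' result, P(E|H) = 0.878 and P(E|¬H) = 0.132.
P(E) = 0.878·0.238 + 0.132·0.762 = 0.20896 + 0.10058 = 0.30955.
By Bayes' theorem, P(H|E) = 0.20896 / 0.30955 = 0.6751.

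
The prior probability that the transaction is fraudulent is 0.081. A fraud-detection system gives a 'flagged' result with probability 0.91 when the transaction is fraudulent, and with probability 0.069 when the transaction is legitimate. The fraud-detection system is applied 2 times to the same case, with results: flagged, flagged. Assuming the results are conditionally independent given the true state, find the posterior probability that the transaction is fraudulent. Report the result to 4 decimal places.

With H the event that the transaction is fraudulent, the joint likelihood of the observed sequence is P(data|H) = 0.91·0.91 = 0.82810 and P(data|¬H) = 0.069·0.069 = 0.0047610.
Bayes: P(H|data) = 0.081·0.82810 / (0.081·0.82810 + 0.919·0.0047610) = 0.067076/0.071451 = 0.9388.

Posterior P(H) ≈ 0.9388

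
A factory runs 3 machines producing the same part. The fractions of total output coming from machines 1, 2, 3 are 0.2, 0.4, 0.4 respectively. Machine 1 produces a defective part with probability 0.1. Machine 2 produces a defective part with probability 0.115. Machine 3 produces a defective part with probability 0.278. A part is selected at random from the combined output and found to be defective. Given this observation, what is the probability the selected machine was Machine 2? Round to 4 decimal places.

Posterior probability ≈ 0.2596

P(defective|M1) = 0.1; P(defective|M2) = 0.115; P(defective|M3) = 0.278.
Prior × likelihood for each source: 0.2·0.1=0.02000, 0.4·0.115=0.04600, 0.4·0.278=0.1112. Summing gives P(defective) = 0.17720.
P(Machine 2 | defective) = 0.04600 / 0.17720 = 0.2596.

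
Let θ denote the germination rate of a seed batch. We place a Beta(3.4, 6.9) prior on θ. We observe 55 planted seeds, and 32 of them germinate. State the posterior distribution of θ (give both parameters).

Observing 32 successes and 23 failures updates Beta(3.4, 6.9) by adding the success and failure counts to the two shape parameters: α = 3.4+32 = 35.4, β = 6.9+23 = 29.9.

Posterior: Beta(35.4, 29.9)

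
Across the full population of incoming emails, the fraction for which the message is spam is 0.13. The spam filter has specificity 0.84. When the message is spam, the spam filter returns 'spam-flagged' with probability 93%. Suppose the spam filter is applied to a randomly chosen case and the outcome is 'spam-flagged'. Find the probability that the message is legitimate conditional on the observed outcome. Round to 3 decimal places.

P(¬H | E) ≈ 0.535

Write H for 'the message is spam'. Prior odds H:¬H = 0.13/0.87 = 0.14943. For the 'spam-flagged' outcome, the likelihood ratio is 0.93/0.16 = 5.8125.
Posterior odds = 0.14943 × 5.8125 = 0.86853, so P(H|E) = 0.86853/(1+0.86853) = 0.465. Then P(¬H|E) = 1 − 0.465 = 0.535.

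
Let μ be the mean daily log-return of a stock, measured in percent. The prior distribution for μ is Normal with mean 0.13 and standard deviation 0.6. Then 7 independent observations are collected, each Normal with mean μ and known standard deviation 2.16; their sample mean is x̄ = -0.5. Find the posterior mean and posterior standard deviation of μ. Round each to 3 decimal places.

Posterior mean ≈ -0.091; posterior SD ≈ 0.483

With known σ, the Normal prior is conjugate. Weight on the data is w = (n/σ²)/(n/σ² + 1/τ₀²) = 1.50034/(1.50034+2.77778) = 0.35070.
Posterior mean = w·x̄ + (1−w)·μ₀ = 0.35070·-0.5 + 0.64930·0.13 = -0.091. Posterior variance = 1/(1.50034+2.77778) = 0.233747, so SD = 0.483.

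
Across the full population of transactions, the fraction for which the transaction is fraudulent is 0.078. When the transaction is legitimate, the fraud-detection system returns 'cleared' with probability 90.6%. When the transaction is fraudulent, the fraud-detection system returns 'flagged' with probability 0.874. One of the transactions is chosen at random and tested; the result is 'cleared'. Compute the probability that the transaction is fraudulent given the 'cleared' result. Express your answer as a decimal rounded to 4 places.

P(H | E) ≈ 0.0116

Write H for 'the transaction is fraudulent'. Prior odds H:¬H = 0.078/0.922 = 0.084599. For the 'cleared' outcome, the likelihood ratio is 0.126/0.906 = 0.13907.
Posterior odds = 0.084599 × 0.13907 = 0.011765, so P(H|E) = 0.011765/(1+0.011765) = 0.0116.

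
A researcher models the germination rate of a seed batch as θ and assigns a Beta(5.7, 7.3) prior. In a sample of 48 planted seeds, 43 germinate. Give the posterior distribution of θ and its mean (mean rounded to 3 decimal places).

Observing 43 successes and 5 failures updates Beta(5.7, 7.3) by adding the success and failure counts to the two shape parameters: α = 5.7+43 = 48.7, β = 7.3+5 = 12.3.
E[θ | data] = 48.7/(48.7+12.3) = 0.798.

Posterior: Beta(48.7, 12.3); mean ≈ 0.798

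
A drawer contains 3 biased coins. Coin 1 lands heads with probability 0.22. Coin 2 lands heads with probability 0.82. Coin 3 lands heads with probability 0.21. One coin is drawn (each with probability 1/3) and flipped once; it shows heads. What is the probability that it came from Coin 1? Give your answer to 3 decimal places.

Tabulate prior·likelihood by source: [1] prior 0.333333, lik 0.22, product 0.07333; [2] prior 0.333333, lik 0.82, product 0.2733; [3] prior 0.333333, lik 0.21, product 0.07000.
Normalizing constant = 0.41667; the posterior for Coin 1 is its product over the sum, 0.07333/0.41667 = 0.176.

Posterior probability ≈ 0.176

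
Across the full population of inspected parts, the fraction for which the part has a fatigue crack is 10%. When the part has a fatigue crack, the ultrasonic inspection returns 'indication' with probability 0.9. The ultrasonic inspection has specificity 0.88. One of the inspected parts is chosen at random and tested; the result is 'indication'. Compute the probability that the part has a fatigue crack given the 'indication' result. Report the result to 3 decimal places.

P(H | E) ≈ 0.455

Let H be the event that the part has a fatigue crack. P(H) = 0.1, so P(¬H) = 0.9. With E the 'indication' result, P(E|H) = 0.9 and P(E|¬H) = 0.12.
P(E) = 0.9·0.1 + 0.12·0.9 = 0.090000 + 0.10800 = 0.19800.
By Bayes' theorem, P(H|E) = 0.090000 / 0.19800 = 0.455.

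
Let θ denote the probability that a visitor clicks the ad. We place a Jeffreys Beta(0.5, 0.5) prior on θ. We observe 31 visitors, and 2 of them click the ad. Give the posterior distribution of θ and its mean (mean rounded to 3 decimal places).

Posterior: Beta(2.5, 29.5); mean ≈ 0.078

The binomial likelihood is conjugate to the Beta prior: with 2 successes and 29 failures, the posterior is Beta(0.5+2, 0.5+29) = Beta(2.5, 29.5).
Posterior mean = α/(α+β) = 2.5/32 = 0.078.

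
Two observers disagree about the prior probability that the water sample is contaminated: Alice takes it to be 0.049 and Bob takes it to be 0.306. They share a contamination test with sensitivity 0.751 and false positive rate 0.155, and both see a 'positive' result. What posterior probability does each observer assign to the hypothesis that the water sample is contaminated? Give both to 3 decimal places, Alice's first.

Alice: 0.200; Bob: 0.681

The likelihood ratio for a 'positive' result is 0.751/0.155 = 4.8452.
Alice: prior odds 0.049/0.951 = 0.051525; posterior odds 0.24965; posterior probability 0.200.
Bob: prior odds 0.306/0.694 = 0.44092; posterior odds 2.1363; posterior probability 0.681.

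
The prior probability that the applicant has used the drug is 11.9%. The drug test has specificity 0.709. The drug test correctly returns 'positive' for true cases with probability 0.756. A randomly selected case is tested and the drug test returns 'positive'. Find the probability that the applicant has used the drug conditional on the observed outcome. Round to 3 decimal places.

Let H be the event that the applicant has used the drug. P(H) = 0.119, so P(¬H) = 0.881. With E the 'positive' result, P(E|H) = 0.756 and P(E|¬H) = 0.291.
P(E) = 0.756·0.119 + 0.291·0.881 = 0.089964 + 0.25637 = 0.34633.
By Bayes' theorem, P(H|E) = 0.089964 / 0.34633 = 0.260.

P(H | E) ≈ 0.260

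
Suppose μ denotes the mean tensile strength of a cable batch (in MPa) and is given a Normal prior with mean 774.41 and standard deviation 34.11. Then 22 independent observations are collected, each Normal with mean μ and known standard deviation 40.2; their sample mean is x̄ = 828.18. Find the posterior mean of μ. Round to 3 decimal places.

Posterior mean ≈ 824.987

With known σ, the Normal prior is conjugate. Weight on the data is w = (n/σ²)/(n/σ² + 1/τ₀²) = 0.0136135/(0.0136135+0.00085948) = 0.94061.
Posterior mean = w·x̄ + (1−w)·μ₀ = 0.94061·828.18 + 0.059385·774.41 = 824.987.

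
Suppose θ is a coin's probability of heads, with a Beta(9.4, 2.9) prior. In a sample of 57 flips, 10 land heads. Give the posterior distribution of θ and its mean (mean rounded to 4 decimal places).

Posterior: Beta(19.4, 49.9); mean ≈ 0.2799

The binomial likelihood is conjugate to the Beta prior: with 10 successes and 47 failures, the posterior is Beta(9.4+10, 2.9+47) = Beta(19.4, 49.9).
Posterior mean = α/(α+β) = 19.4/69.3 = 0.2799.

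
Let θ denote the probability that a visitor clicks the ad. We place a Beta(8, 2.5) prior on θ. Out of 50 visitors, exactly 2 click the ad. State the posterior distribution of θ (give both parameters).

Observing 2 successes and 48 failures updates Beta(8, 2.5) by adding the success and failure counts to the two shape parameters: α = 8+2 = 10, β = 2.5+48 = 50.5.

Posterior: Beta(10, 50.5)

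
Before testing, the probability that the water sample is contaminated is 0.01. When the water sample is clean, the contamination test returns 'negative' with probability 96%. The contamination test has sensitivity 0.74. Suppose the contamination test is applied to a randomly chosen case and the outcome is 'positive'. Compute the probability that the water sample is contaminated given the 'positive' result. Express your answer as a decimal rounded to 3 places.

P(H | E) ≈ 0.157

Let H be the event that the water sample is contaminated. P(H) = 0.01, so P(¬H) = 0.99. With E the 'positive' result, P(E|H) = 0.74 and P(E|¬H) = 0.04.
P(E) = 0.74·0.01 + 0.04·0.99 = 0.0074000 + 0.039600 = 0.047000.
By Bayes' theorem, P(H|E) = 0.0074000 / 0.047000 = 0.157.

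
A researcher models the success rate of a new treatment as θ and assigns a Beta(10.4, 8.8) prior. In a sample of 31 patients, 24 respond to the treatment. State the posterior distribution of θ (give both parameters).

Posterior: Beta(34.4, 15.8)

The binomial likelihood is conjugate to the Beta prior: with 24 successes and 7 failures, the posterior is Beta(10.4+24, 8.8+7) = Beta(34.4, 15.8).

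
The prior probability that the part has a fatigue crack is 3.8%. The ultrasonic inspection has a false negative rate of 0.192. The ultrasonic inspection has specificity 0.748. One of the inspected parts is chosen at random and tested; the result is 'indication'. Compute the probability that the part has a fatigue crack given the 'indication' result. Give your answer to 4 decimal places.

Write H for 'the part has a fatigue crack'. Prior odds H:¬H = 0.038/0.962 = 0.039501. For the 'indication' outcome, the likelihood ratio is 0.808/0.252 = 3.2063.
Posterior odds = 0.039501 × 3.2063 = 0.12665, so P(H|E) = 0.12665/(1+0.12665) = 0.1124.

P(H | E) ≈ 0.1124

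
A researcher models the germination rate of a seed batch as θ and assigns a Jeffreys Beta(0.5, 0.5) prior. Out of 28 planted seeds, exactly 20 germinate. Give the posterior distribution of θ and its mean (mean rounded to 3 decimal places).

The binomial likelihood is conjugate to the Beta prior: with 20 successes and 8 failures, the posterior is Beta(0.5+20, 0.5+8) = Beta(20.5, 8.5).
E[θ | data] = 20.5/(20.5+8.5) = 0.707.

Posterior: Beta(20.5, 8.5); mean ≈ 0.707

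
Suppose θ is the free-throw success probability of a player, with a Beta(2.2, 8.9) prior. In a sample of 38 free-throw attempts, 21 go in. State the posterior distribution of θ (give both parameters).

Observing 21 successes and 17 failures updates Beta(2.2, 8.9) by adding the success and failure counts to the two shape parameters: α = 2.2+21 = 23.2, β = 8.9+17 = 25.9.

Posterior: Beta(23.2, 25.9)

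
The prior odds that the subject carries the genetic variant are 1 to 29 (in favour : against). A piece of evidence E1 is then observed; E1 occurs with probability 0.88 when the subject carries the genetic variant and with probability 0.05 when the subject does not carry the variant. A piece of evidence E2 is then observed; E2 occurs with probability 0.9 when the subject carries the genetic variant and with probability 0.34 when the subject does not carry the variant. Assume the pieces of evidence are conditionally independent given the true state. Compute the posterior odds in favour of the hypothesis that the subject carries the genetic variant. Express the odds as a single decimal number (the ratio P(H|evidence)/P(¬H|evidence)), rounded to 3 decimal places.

Prior odds = 1/29 = 0.034483. In log-odds, ln(0.034483) = -3.3673.
Add log likelihood ratios: ln(17.600) + ln(2.6471) = 3.8413.
Posterior log-odds = 0.47405, so posterior odds = exp(0.47405) = 1.6065.

Posterior odds ≈ 1.606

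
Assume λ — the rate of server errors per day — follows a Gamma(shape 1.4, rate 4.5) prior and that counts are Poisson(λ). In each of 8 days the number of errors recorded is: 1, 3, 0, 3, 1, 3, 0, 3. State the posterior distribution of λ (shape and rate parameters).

Posterior: Gamma(shape=15.4, rate=12.5)

The Poisson likelihood adds the total count to the shape and the number of exposure periods to the rate. Here ∑xᵢ = 14 and n = 8, so shape 1.4→15.4 and rate 4.5→12.5.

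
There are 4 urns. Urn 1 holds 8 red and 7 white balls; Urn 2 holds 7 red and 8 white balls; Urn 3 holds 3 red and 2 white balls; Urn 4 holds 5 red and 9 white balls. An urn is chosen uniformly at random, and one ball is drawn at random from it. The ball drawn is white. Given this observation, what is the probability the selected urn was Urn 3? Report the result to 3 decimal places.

Posterior probability ≈ 0.196

Tabulate prior·likelihood by source: [1] prior 0.25, lik 0.4667, product 0.1167; [2] prior 0.25, lik 0.5333, product 0.1333; [3] prior 0.25, lik 0.4, product 0.1000; [4] prior 0.25, lik 0.6429, product 0.1607.
Normalizing constant = 0.51071; the posterior for Urn 3 is its product over the sum, 0.1000/0.51071 = 0.196.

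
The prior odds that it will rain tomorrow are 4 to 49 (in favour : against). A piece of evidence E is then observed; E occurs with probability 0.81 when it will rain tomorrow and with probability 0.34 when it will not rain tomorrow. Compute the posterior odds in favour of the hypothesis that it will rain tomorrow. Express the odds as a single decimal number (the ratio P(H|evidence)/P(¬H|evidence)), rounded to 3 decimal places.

Prior odds = 4/49 = 0.081633.
Likelihood ratio for E = 0.81/0.34 = 2.3824.
Posterior odds = prior odds × LR = 0.19448.

Posterior odds ≈ 0.194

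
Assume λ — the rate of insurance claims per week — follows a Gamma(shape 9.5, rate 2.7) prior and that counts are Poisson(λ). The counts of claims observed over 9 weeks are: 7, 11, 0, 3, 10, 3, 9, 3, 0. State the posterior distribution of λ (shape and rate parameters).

The Poisson likelihood adds the total count to the shape and the number of exposure periods to the rate. Here ∑xᵢ = 46 and n = 9, so shape 9.5→55.5 and rate 2.7→11.7.

Posterior: Gamma(shape=55.5, rate=11.7)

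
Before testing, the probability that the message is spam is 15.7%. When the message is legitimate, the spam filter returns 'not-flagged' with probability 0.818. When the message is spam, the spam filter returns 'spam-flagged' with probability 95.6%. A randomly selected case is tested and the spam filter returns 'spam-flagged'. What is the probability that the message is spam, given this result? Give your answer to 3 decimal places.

P(H | E) ≈ 0.495

Write H for 'the message is spam'. Prior odds H:¬H = 0.157/0.843 = 0.18624. For the 'spam-flagged' outcome, the likelihood ratio is 0.956/0.182 = 5.2527.
Posterior odds = 0.18624 × 5.2527 = 0.97827, so P(H|E) = 0.97827/(1+0.97827) = 0.495.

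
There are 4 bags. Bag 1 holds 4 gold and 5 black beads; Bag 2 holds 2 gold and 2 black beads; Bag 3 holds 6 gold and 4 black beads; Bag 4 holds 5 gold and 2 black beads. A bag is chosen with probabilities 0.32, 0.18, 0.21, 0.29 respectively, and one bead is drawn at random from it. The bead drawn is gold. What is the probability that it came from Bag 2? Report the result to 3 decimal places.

P(gold|Bag 1) = 0.4444; P(gold|Bag 2) = 0.5; P(gold|Bag 3) = 0.6; P(gold|Bag 4) = 0.7143.
Prior × likelihood for each source: 0.32·0.4444=0.1422, 0.18·0.5=0.09000, 0.21·0.6=0.1260, 0.29·0.7143=0.2071. Summing gives P(gold) = 0.56537.
P(Bag 2 | gold) = 0.09000 / 0.56537 = 0.159.

Posterior probability ≈ 0.159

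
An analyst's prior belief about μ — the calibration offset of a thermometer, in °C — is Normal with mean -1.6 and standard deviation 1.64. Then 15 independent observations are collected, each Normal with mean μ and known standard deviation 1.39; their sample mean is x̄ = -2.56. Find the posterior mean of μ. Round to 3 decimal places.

With known σ, the Normal prior is conjugate. Weight on the data is w = (n/σ²)/(n/σ² + 1/τ₀²) = 7.76357/(7.76357+0.371802) = 0.95430.
Posterior mean = w·x̄ + (1−w)·μ₀ = 0.95430·-2.56 + 0.045702·-1.6 = -2.516.

Posterior mean ≈ -2.516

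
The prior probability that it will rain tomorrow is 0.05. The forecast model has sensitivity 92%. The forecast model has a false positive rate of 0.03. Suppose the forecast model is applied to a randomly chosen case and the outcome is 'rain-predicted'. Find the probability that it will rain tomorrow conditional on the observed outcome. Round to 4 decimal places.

P(H | E) ≈ 0.6174

Let H be the event that it will rain tomorrow. P(H) = 0.05, so P(¬H) = 0.95. With E the 'rain-predicted' result, P(E|H) = 0.92 and P(E|¬H) = 0.03.
P(E) = 0.92·0.05 + 0.03·0.95 = 0.046000 + 0.028500 = 0.074500.
By Bayes' theorem, P(H|E) = 0.046000 / 0.074500 = 0.6174.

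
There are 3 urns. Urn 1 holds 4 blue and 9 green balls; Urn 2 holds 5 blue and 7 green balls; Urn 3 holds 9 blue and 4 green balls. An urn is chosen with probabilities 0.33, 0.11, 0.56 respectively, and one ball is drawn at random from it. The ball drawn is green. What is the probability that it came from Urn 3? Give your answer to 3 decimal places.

Posterior probability ≈ 0.371

P(green|Urn 1) = 0.6923; P(green|Urn 2) = 0.5833; P(green|Urn 3) = 0.3077.
Prior × likelihood for each source: 0.33·0.6923=0.2285, 0.11·0.5833=0.06417, 0.56·0.3077=0.1723. Summing gives P(green) = 0.46494.
P(Urn 3 | green) = 0.1723 / 0.46494 = 0.371.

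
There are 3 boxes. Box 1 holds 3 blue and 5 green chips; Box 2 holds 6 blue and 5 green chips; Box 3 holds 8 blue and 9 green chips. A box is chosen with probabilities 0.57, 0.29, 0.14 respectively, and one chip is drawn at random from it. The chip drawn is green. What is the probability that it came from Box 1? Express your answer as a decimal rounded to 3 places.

Tabulate prior·likelihood by source: [1] prior 0.57, lik 0.625, product 0.3562; [2] prior 0.29, lik 0.4545, product 0.1318; [3] prior 0.14, lik 0.5294, product 0.07412.
Normalizing constant = 0.56219; the posterior for Box 1 is its product over the sum, 0.3562/0.56219 = 0.634.

Posterior probability ≈ 0.634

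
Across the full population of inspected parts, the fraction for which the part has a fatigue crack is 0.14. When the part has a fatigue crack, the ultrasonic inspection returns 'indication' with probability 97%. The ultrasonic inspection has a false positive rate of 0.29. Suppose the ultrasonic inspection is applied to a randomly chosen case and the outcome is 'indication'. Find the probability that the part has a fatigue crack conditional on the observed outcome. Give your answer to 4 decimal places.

P(H | E) ≈ 0.3525

Let H be the event that the part has a fatigue crack. P(H) = 0.14, so P(¬H) = 0.86. With E the 'indication' result, P(E|H) = 0.97 and P(E|¬H) = 0.29.
P(E) = 0.97·0.14 + 0.29·0.86 = 0.13580 + 0.24940 = 0.38520.
By Bayes' theorem, P(H|E) = 0.13580 / 0.38520 = 0.3525.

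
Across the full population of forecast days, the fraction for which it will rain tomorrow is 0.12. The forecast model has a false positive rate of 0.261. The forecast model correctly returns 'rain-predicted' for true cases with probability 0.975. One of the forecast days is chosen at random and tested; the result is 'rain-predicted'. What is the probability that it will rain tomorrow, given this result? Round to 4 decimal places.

P(H | E) ≈ 0.3375

Write H for 'it will rain tomorrow'. Prior odds H:¬H = 0.12/0.88 = 0.13636. For the 'rain-predicted' outcome, the likelihood ratio is 0.975/0.261 = 3.7356.
Posterior odds = 0.13636 × 3.7356 = 0.50940, so P(H|E) = 0.50940/(1+0.50940) = 0.3375.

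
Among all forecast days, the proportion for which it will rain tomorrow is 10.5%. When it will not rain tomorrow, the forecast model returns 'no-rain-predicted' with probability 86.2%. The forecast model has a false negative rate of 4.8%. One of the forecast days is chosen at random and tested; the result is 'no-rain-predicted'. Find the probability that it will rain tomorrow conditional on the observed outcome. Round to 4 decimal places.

Write H for 'it will rain tomorrow'. Prior odds H:¬H = 0.105/0.895 = 0.11732. For the 'no-rain-predicted' outcome, the likelihood ratio is 0.048/0.862 = 0.055684.
Posterior odds = 0.11732 × 0.055684 = 0.0065328, so P(H|E) = 0.0065328/(1+0.0065328) = 0.0065.

P(H | E) ≈ 0.0065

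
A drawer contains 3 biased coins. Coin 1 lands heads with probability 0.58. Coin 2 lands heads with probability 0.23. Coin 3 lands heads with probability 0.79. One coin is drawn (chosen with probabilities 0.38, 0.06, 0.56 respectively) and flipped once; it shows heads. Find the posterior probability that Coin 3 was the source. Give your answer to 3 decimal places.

Posterior probability ≈ 0.654

Tabulate prior·likelihood by source: [1] prior 0.38, lik 0.58, product 0.2204; [2] prior 0.06, lik 0.23, product 0.01380; [3] prior 0.56, lik 0.79, product 0.4424.
Normalizing constant = 0.67660; the posterior for Coin 3 is its product over the sum, 0.4424/0.67660 = 0.654.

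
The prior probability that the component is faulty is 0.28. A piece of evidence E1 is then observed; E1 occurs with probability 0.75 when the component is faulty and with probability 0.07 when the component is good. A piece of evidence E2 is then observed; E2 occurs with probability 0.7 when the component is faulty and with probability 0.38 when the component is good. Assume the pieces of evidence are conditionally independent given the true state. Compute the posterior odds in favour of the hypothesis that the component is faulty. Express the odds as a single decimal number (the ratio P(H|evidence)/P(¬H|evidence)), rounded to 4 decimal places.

Posterior odds ≈ 7.6754

Prior odds = 0.28/(1−0.28) = 0.38889.
Likelihood ratio for E1 = 0.75/0.07 = 10.714.
Likelihood ratio for E2 = 0.7/0.38 = 1.8421.
Posterior odds = prior odds × LR₁ × LR₂ = 7.6754.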